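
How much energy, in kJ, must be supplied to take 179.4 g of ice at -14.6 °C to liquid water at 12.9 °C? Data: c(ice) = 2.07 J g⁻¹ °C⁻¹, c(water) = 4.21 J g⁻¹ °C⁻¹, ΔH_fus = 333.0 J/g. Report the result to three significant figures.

q = 74.9 kJ

q1 (heat ice -14.6→0.0 °C): 179.4 × 2.07 × 14.6 = 5422 J
q2 (melt at 0 °C): 179.4 × 333.0 = 59740 J
q3 (heat water 0.0→12.9 °C): 179.4 × 4.21 × 12.9 = 9743 J
Total: 5422 + 59740 + 9743 = 74905 J = 74.9 kJ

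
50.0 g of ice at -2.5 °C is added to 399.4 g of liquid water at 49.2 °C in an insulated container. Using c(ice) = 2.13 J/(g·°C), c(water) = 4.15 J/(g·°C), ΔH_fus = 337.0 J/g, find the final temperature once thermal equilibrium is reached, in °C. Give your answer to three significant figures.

T_f = 34.5 °C

Heat to bring ice to 0 °C and melt it: q₁ = 50.0×2.13×2.5 + 50.0×337.0 = 17116 J
Heat the water can supply cooling to 0 °C: 399.4×4.15×49.2 = 81549.5 J > q₁, so all ice melts.
Energy balance: 399.4×4.15×(49.2 − T) = 17116 + 50.0×4.15×(T − 0)
1657.51(49.2 − T) = 17116 + 207.5 T
81549.5 − 17116 = 1865.01 T
T = 64433.5 / 1865.01 = 34.549 °C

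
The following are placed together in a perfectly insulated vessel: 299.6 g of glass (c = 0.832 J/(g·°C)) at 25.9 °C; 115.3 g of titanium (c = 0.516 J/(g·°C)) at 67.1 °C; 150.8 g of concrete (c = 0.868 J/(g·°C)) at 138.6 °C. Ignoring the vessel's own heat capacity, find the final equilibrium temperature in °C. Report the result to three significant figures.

T_f = 65.0 °C

Σ mᵢcᵢ(T − Tᵢ) = 0  ⇒  T = Σ mᵢcᵢTᵢ / Σ mᵢcᵢ
Σ mᵢcᵢ = 299.6×0.832 + 115.3×0.516 + 150.8×0.868 = 439.6564
Σ mᵢcᵢTᵢ = 249.2672×25.9 + 59.4948×67.1 + 130.8944×138.6 = 28590
T = 28590 / 439.6564 = 65.03 °C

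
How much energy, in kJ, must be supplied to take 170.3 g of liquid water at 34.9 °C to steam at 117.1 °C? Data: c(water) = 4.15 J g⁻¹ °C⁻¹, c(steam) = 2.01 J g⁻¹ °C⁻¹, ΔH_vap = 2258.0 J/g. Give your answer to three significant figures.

q = 436 kJ

q1 (heat water 34.9→100.0 °C): 170.3 × 4.15 × 65.1 = 46009 J
q2 (vaporize at 100 °C): 170.3 × 2258.0 = 384537 J
q3 (heat steam 100.0→117.1 °C): 170.3 × 2.01 × 17.1 = 5853 J
Total: 46009 + 384537 + 5853 = 436399 J = 436 kJ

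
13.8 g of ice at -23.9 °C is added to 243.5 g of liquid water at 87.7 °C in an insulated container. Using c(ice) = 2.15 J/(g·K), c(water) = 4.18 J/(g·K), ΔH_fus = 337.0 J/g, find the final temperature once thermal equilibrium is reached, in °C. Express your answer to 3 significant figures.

Heat to bring ice to 0 °C and melt it: q₁ = 13.8×2.15×23.9 + 13.8×337.0 = 5359.7 J
Heat the water can supply cooling to 0 °C: 243.5×4.18×87.7 = 89263.7 J > q₁, so all ice melts.
Energy balance: 243.5×4.18×(87.7 − T) = 5359.7 + 13.8×4.18×(T − 0)
1017.83(87.7 − T) = 5359.7 + 57.684 T
89263.7 − 5359.7 = 1075.514 T
T = 83904.0 / 1075.514 = 78.01 °C

T_f = 78.0 °C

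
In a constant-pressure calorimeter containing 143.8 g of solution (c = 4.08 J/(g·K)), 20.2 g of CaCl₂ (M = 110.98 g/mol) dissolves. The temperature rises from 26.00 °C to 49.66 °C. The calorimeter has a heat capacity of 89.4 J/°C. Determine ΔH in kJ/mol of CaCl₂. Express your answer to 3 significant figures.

|ΔT| = |49.66 − 26.00| = 23.66 °C
|q_surr| = (143.8 × 4.08 + 89.4) × 23.66 = 676.104 × 23.66 = 16000 J
n(CaCl₂) = 20.2 / 110.98 = 0.1820 mol
Temperature rose, so q_rxn = −|q_surr| = -16.00 kJ
ΔH = q_rxn / n = -87.91 kJ/mol

ΔH = -87.9 kJ/mol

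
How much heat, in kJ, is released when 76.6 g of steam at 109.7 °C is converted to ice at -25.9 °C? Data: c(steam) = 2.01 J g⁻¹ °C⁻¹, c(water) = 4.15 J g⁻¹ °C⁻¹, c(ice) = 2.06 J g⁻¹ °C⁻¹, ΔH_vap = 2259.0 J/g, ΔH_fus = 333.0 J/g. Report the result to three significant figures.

q = 236 kJ

q1 (cool steam 109.7→100 °C): 76.6 × 2.01 × 9.7 = 1493 J
q2 (condense at 100 °C): 76.6 × 2259.0 = 173039 J
q3 (cool water 100→0 °C): 76.6 × 4.15 × 100.0 = 31789 J
q4 (freeze at 0 °C): 76.6 × 333.0 = 25508 J
q5 (cool ice 0→-25.9 °C): 76.6 × 2.06 × 25.9 = 4087 J
Total: 1493 + 173039 + 31789 + 25508 + 4087 = 235916 J = 236 kJ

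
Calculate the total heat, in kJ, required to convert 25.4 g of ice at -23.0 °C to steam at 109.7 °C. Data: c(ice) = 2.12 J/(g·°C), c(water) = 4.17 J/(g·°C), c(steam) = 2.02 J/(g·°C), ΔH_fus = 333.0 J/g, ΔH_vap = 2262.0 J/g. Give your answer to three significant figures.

q = 78.2 kJ

q1 (heat ice -23.0→0.0 °C): 25.4 × 2.12 × 23.0 = 1239 J
q2 (melt at 0 °C): 25.4 × 333.0 = 8458 J
q3 (heat water 0.0→100.0 °C): 25.4 × 4.17 × 100.0 = 10592 J
q4 (vaporize at 100 °C): 25.4 × 2262.0 = 57455 J
q5 (heat steam 100.0→109.7 °C): 25.4 × 2.02 × 9.7 = 498 J
Total: 1239 + 8458 + 10592 + 57455 + 498 = 78242 J = 78.2 kJ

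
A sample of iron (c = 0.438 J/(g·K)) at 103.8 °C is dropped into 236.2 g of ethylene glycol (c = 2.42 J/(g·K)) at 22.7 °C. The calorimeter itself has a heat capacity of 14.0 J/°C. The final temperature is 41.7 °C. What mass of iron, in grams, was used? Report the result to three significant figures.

q_gained = (236.2 × 2.42 + 14.0) × (41.7 − 22.7) = 11130 J
q_lost = m × 0.438 × (103.8 − 41.7) = 27.1998 m
m = 11130 / 27.1998 = 409 g

m = 409 g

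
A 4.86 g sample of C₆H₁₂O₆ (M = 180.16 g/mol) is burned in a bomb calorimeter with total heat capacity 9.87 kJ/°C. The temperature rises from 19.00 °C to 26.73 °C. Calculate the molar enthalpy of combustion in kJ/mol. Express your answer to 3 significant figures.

ΔH = -2830 kJ/mol

ΔT = 26.73 − 19.00 = 7.73 °C
q_cal = C_cal × ΔT = 9.87 × 7.73 = 76.2951 kJ
n = 4.86 / 180.16 = 0.02698 mol
q_rxn = −q_cal = -76.2951 kJ
ΔH = -76.2951 / 0.02698 = -2828 kJ/mol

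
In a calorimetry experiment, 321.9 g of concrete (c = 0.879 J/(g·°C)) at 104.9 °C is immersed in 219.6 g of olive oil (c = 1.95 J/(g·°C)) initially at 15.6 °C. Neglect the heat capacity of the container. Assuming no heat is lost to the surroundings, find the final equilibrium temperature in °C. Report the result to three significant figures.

T_f = 51.1 °C

Heat lost by concrete = heat gained by olive oil.
(321.9)(0.879)(104.9 − T) = (219.6)(1.95)(T − 15.6)
282.9501 (104.9 − T) = 428.22 (T − 15.6)
29681 − 282.9501 T = 428.22 T − 6680.2
36361.2 = 711.1701 T
T = 51.13 °C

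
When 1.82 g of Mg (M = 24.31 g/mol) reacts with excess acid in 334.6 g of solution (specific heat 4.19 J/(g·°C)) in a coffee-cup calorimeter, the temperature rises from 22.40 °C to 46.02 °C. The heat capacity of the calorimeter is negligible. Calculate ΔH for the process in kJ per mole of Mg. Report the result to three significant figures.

|ΔT| = |46.02 − 22.40| = 23.62 °C
|q_surr| = (334.6 × 4.19) × 23.62 = 1401.974 × 23.62 = 33110 J
n(Mg) = 1.82 / 24.31 = 0.07487 mol
Temperature rose, so q_rxn = −|q_surr| = -33.11 kJ
ΔH = q_rxn / n = -442.2 kJ/mol

ΔH = -442 kJ/mol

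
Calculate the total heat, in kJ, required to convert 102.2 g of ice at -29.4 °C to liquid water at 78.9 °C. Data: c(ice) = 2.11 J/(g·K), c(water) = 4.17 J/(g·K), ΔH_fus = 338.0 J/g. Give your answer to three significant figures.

q1 (heat ice -29.4→0.0 °C): 102.2 × 2.11 × 29.4 = 6340 J
q2 (melt at 0 °C): 102.2 × 338.0 = 34544 J
q3 (heat water 0.0→78.9 °C): 102.2 × 4.17 × 78.9 = 33625 J
Total: 6340 + 34544 + 33625 = 74509 J = 74.5 kJ

q = 74.5 kJ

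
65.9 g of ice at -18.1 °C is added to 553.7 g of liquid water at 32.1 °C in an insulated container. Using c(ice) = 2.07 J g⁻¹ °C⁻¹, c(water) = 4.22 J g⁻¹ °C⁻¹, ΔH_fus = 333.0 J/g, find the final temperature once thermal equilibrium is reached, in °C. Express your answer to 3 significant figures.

T_f = 19.3 °C

Heat to bring ice to 0 °C and melt it: q₁ = 65.9×2.07×18.1 + 65.9×333.0 = 24414 J
Heat the water can supply cooling to 0 °C: 553.7×4.22×32.1 = 75005.3 J > q₁, so all ice melts.
Energy balance: 553.7×4.22×(32.1 − T) = 24414 + 65.9×4.22×(T − 0)
2336.614(32.1 − T) = 24414 + 278.098 T
75005.3 − 24414 = 2614.712 T
T = 50591.3 / 2614.712 = 19.349 °C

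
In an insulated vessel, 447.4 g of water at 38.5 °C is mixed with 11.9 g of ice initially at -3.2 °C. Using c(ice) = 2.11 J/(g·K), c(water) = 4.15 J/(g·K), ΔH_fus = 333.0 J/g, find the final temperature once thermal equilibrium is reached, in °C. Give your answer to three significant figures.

Heat to bring ice to 0 °C and melt it: q₁ = 11.9×2.11×3.2 + 11.9×333.0 = 4043.0 J
Heat the water can supply cooling to 0 °C: 447.4×4.15×38.5 = 71483.3 J > q₁, so all ice melts.
Energy balance: 447.4×4.15×(38.5 − T) = 4043.0 + 11.9×4.15×(T − 0)
1856.71(38.5 − T) = 4043.0 + 49.385 T
71483.3 − 4043.0 = 1906.095 T
T = 67440.3 / 1906.095 = 35.38 °C

T_f = 35.4 °C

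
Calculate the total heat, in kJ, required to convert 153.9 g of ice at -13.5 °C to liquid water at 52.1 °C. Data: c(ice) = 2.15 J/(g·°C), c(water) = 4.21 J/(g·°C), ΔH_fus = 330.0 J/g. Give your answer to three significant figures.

q1 (heat ice -13.5→0.0 °C): 153.9 × 2.15 × 13.5 = 4467 J
q2 (melt at 0 °C): 153.9 × 330.0 = 50787 J
q3 (heat water 0.0→52.1 °C): 153.9 × 4.21 × 52.1 = 33757 J
Total: 4467 + 50787 + 33757 = 89011 J = 89.0 kJ

q = 89.0 kJ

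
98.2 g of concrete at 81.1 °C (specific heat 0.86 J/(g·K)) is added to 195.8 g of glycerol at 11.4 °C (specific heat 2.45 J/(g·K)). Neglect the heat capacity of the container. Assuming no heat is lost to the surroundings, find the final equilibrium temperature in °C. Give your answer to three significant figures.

T_f = 21.8 °C

Heat lost by concrete = heat gained by glycerol.
(98.2)(0.86)(81.1 − T) = (195.8)(2.45)(T − 11.4)
84.452 (81.1 − T) = 479.71 (T − 11.4)
6849.1 − 84.452 T = 479.71 T − 5468.7
12317.8 = 564.162 T
T = 21.83 °C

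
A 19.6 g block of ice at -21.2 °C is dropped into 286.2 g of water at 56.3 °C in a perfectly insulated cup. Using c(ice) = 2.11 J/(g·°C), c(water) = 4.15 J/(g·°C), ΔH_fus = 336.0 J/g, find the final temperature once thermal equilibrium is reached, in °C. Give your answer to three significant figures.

T_f = 46.8 °C

Heat to bring ice to 0 °C and melt it: q₁ = 19.6×2.11×21.2 + 19.6×336.0 = 7462.3 J
Heat the water can supply cooling to 0 °C: 286.2×4.15×56.3 = 66869.2 J > q₁, so all ice melts.
Energy balance: 286.2×4.15×(56.3 − T) = 7462.3 + 19.6×4.15×(T − 0)
1187.73(56.3 − T) = 7462.3 + 81.34 T
66869.2 − 7462.3 = 1269.07 T
T = 59406.9 / 1269.07 = 46.81 °C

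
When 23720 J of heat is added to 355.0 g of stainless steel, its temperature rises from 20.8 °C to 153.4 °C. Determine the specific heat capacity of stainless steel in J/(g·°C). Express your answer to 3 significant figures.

c = q / (m ΔT) = 23720 / (355.0 × 132.6)
c = 23720 / 47073 = 0.504 J/(g·°C)

c = 0.504 J/(g·°C)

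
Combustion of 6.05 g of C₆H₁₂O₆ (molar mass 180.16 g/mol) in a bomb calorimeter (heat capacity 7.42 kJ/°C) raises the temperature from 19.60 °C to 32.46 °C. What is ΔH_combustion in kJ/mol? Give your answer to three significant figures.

ΔT = 32.46 − 19.60 = 12.86 °C
q_cal = C_cal × ΔT = 7.42 × 12.86 = 95.4212 kJ
n = 6.05 / 180.16 = 0.03358 mol
q_rxn = −q_cal = -95.4212 kJ
ΔH = -95.4212 / 0.03358 = -2842 kJ/mol

ΔH = -2840 kJ/mol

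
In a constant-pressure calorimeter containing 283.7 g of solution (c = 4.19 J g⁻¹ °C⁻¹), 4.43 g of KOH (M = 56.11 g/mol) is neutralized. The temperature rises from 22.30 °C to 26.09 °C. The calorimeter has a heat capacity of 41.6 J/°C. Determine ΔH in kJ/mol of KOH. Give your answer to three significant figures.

|ΔT| = |26.09 − 22.30| = 3.79 °C
|q_surr| = (283.7 × 4.19 + 41.6) × 3.79 = 1230.303 × 3.79 = 4663 J
n(KOH) = 4.43 / 56.11 = 0.07895 mol
Temperature rose, so q_rxn = −|q_surr| = -4.663 kJ
ΔH = q_rxn / n = -59.06 kJ/mol

ΔH = -59.1 kJ/mol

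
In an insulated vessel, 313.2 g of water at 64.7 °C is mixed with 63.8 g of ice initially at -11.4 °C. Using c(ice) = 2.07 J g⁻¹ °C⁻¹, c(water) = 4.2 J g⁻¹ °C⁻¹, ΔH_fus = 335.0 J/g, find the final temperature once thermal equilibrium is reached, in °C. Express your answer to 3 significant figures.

Heat to bring ice to 0 °C and melt it: q₁ = 63.8×2.07×11.4 + 63.8×335.0 = 22879 J
Heat the water can supply cooling to 0 °C: 313.2×4.2×64.7 = 85109.0 J > q₁, so all ice melts.
Energy balance: 313.2×4.2×(64.7 − T) = 22879 + 63.8×4.2×(T − 0)
1315.44(64.7 − T) = 22879 + 267.96 T
85109.0 − 22879 = 1583.40 T
T = 62230.0 / 1583.40 = 39.30 °C

T_f = 39.3 °C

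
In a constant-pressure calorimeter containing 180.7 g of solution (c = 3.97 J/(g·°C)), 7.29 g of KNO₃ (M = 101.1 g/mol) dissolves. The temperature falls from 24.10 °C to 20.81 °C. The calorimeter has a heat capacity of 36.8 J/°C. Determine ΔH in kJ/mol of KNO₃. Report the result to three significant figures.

ΔH = 34.4 kJ/mol

|ΔT| = |20.81 − 24.10| = 3.29 °C
|q_surr| = (180.7 × 3.97 + 36.8) × 3.29 = 754.179 × 3.29 = 2481 J
n(KNO₃) = 7.29 / 101.1 = 0.07211 mol
Temperature fell, so q_rxn = +|q_surr| = 2.481 kJ
ΔH = q_rxn / n = 34.41 kJ/mol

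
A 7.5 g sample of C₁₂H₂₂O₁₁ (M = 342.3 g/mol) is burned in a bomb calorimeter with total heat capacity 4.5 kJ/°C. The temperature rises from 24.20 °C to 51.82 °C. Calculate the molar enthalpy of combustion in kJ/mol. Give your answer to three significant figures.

ΔT = 51.82 − 24.20 = 27.62 °C
q_cal = C_cal × ΔT = 4.5 × 27.62 = 124.29 kJ
n = 7.5 / 342.3 = 0.02191 mol
q_rxn = −q_cal = -124.29 kJ
ΔH = -124.29 / 0.02191 = -5673 kJ/mol

ΔH = -5670 kJ/mol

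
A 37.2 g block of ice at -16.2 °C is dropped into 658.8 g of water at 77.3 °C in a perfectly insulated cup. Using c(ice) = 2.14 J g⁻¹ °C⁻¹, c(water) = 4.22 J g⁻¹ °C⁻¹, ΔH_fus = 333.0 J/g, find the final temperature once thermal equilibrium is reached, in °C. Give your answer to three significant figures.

T_f = 68.5 °C

Heat to bring ice to 0 °C and melt it: q₁ = 37.2×2.14×16.2 + 37.2×333.0 = 13677 J
Heat the water can supply cooling to 0 °C: 658.8×4.22×77.3 = 214905 J > q₁, so all ice melts.
Energy balance: 658.8×4.22×(77.3 − T) = 13677 + 37.2×4.22×(T − 0)
2780.136(77.3 − T) = 13677 + 156.984 T
214905 − 13677 = 2937.120 T
T = 201228 / 2937.120 = 68.51 °C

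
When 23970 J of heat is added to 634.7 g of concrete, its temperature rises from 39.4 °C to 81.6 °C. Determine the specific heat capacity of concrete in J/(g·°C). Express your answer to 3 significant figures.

c = q / (m ΔT) = 23970 / (634.7 × 42.2)
c = 23970 / 26784.34 = 0.895 J/(g·°C)

c = 0.895 J/(g·°C)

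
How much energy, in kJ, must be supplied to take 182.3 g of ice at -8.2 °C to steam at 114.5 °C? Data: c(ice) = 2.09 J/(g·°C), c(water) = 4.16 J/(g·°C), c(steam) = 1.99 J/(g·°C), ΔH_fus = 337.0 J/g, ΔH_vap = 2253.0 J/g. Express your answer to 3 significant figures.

q1 (heat ice -8.2→0.0 °C): 182.3 × 2.09 × 8.2 = 3124 J
q2 (melt at 0 °C): 182.3 × 337.0 = 61435 J
q3 (heat water 0.0→100.0 °C): 182.3 × 4.16 × 100.0 = 75837 J
q4 (vaporize at 100 °C): 182.3 × 2253.0 = 410722 J
q5 (heat steam 100.0→114.5 °C): 182.3 × 1.99 × 14.5 = 5260 J
Total: 3124 + 61435 + 75837 + 410722 + 5260 = 556378 J = 556 kJ

q = 556 kJ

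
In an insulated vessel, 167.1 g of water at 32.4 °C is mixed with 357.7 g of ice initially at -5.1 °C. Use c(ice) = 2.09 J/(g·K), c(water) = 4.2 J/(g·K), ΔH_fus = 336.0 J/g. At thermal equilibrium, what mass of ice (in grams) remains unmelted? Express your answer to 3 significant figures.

m_ice remaining = 301 g

Heat to warm all ice to 0 °C: 357.7×2.09×5.1 = 3812.7 J
Heat released by water cooling to 0 °C: 167.1×4.2×32.4 = 22739 J
22739 J < 3812.7 + 357.7×336.0 = 123999.9 J, so not all ice melts; final T = 0 °C.
Heat left for melting: 22739 − 3812.7 = 18926.3 J
Mass melted = 18926.3 / 336.0 = 56.33 g
Ice remaining = 357.7 − 56.33 = 301.37 g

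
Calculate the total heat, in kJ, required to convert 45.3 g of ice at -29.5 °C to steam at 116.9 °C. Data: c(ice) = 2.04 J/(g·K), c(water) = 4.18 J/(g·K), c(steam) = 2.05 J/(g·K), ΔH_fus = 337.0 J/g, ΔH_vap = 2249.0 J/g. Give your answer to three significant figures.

q1 (heat ice -29.5→0.0 °C): 45.3 × 2.04 × 29.5 = 2726 J
q2 (melt at 0 °C): 45.3 × 337.0 = 15266 J
q3 (heat water 0.0→100.0 °C): 45.3 × 4.18 × 100.0 = 18935 J
q4 (vaporize at 100 °C): 45.3 × 2249.0 = 101880 J
q5 (heat steam 100.0→116.9 °C): 45.3 × 2.05 × 16.9 = 1569 J
Total: 2726 + 15266 + 18935 + 101880 + 1569 = 140376 J = 140 kJ

q = 140 kJ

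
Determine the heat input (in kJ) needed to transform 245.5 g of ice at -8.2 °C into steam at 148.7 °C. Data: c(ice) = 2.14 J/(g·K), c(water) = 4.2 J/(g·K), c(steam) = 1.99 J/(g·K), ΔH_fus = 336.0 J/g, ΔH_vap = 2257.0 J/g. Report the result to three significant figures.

q = 768 kJ

q1 (heat ice -8.2→0.0 °C): 245.5 × 2.14 × 8.2 = 4308 J
q2 (melt at 0 °C): 245.5 × 336.0 = 82488 J
q3 (heat water 0.0→100.0 °C): 245.5 × 4.2 × 100.0 = 103110 J
q4 (vaporize at 100 °C): 245.5 × 2257.0 = 554094 J
q5 (heat steam 100.0→148.7 °C): 245.5 × 1.99 × 48.7 = 23792 J
Total: 4308 + 82488 + 103110 + 554094 + 23792 = 767792 J = 768 kJ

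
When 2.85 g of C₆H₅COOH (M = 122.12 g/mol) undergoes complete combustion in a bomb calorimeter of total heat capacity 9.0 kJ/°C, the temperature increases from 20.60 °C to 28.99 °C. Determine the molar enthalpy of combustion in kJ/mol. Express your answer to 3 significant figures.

ΔH = -3240 kJ/mol

ΔT = 28.99 − 20.60 = 8.39 °C
q_cal = C_cal × ΔT = 9.0 × 8.39 = 75.51 kJ
n = 2.85 / 122.12 = 0.02334 mol
q_rxn = −q_cal = -75.51 kJ
ΔH = -75.51 / 0.02334 = -3235 kJ/mol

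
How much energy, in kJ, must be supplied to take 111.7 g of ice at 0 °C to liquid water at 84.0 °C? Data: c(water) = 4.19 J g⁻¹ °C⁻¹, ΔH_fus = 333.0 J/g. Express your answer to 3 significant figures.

q1 (melt at 0 °C): 111.7 × 333.0 = 37196 J
q2 (heat water 0.0→84.0 °C): 111.7 × 4.19 × 84.0 = 39314 J
Total: 37196 + 39314 = 76510 J = 76.5 kJ

q = 76.5 kJ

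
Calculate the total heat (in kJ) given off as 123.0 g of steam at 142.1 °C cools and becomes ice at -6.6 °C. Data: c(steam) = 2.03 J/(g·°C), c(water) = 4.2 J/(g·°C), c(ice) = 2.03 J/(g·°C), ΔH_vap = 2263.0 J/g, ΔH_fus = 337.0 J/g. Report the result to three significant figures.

q1 (cool steam 142.1→100 °C): 123.0 × 2.03 × 42.1 = 10512 J
q2 (condense at 100 °C): 123.0 × 2263.0 = 278349 J
q3 (cool water 100→0 °C): 123.0 × 4.2 × 100.0 = 51660 J
q4 (freeze at 0 °C): 123.0 × 337.0 = 41451 J
q5 (cool ice 0→-6.6 °C): 123.0 × 2.03 × 6.6 = 1648 J
Total: 10512 + 278349 + 51660 + 41451 + 1648 = 383620 J = 384 kJ

q = 384 kJ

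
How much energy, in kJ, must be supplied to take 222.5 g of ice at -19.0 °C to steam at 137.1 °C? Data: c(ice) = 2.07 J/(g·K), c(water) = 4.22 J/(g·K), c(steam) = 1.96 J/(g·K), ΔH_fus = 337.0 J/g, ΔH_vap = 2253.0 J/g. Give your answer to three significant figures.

q1 (heat ice -19.0→0.0 °C): 222.5 × 2.07 × 19.0 = 8751 J
q2 (melt at 0 °C): 222.5 × 337.0 = 74983 J
q3 (heat water 0.0→100.0 °C): 222.5 × 4.22 × 100.0 = 93895 J
q4 (vaporize at 100 °C): 222.5 × 2253.0 = 501293 J
q5 (heat steam 100.0→137.1 °C): 222.5 × 1.96 × 37.1 = 16179 J
Total: 8751 + 74983 + 93895 + 501293 + 16179 = 695101 J = 695 kJ

q = 695 kJ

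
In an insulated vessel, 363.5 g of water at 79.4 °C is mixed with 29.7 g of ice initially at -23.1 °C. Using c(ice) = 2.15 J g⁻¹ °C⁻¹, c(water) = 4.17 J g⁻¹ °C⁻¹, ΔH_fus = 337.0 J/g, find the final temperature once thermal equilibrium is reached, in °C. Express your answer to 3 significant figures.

T_f = 66.4 °C

Heat to bring ice to 0 °C and melt it: q₁ = 29.7×2.15×23.1 + 29.7×337.0 = 11484 J
Heat the water can supply cooling to 0 °C: 363.5×4.17×79.4 = 120354 J > q₁, so all ice melts.
Energy balance: 363.5×4.17×(79.4 − T) = 11484 + 29.7×4.17×(T − 0)
1515.795(79.4 − T) = 11484 + 123.849 T
120354 − 11484 = 1639.644 T
T = 108870 / 1639.644 = 66.40 °C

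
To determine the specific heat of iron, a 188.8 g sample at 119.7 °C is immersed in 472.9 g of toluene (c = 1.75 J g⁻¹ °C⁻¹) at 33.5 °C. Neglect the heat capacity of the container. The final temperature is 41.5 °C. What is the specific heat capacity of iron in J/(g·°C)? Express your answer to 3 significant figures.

c = 0.448 J/(g·°C)

q_gained = (472.9 × 1.75) × (41.5 − 33.5) = 6621 J
q_lost = 188.8 × c × (119.7 − 41.5) = 14764.16 c
Set equal: c = 6621 / 14764.16 = 0.448 J/(g·°C)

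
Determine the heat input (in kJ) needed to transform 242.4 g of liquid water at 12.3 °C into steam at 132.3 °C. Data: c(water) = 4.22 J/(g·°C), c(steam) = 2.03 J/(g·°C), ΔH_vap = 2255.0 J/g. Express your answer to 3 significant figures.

q = 652 kJ

q1 (heat water 12.3→100.0 °C): 242.4 × 4.22 × 87.7 = 89711 J
q2 (vaporize at 100 °C): 242.4 × 2255.0 = 546612 J
q3 (heat steam 100.0→132.3 °C): 242.4 × 2.03 × 32.3 = 15894 J
Total: 89711 + 546612 + 15894 = 652217 J = 652 kJ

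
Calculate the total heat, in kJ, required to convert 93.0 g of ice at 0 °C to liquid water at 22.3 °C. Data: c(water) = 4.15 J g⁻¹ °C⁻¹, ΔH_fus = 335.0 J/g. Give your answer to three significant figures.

q = 39.8 kJ

q1 (melt at 0 °C): 93.0 × 335.0 = 31155 J
q2 (heat water 0.0→22.3 °C): 93.0 × 4.15 × 22.3 = 8607 J
Total: 31155 + 8607 = 39762 J = 39.8 kJ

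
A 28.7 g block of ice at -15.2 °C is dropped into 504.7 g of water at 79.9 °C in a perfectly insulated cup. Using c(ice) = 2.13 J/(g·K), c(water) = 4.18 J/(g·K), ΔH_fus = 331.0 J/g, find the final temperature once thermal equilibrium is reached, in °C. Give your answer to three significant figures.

T_f = 70.9 °C

Heat to bring ice to 0 °C and melt it: q₁ = 28.7×2.13×15.2 + 28.7×331.0 = 10429 J
Heat the water can supply cooling to 0 °C: 504.7×4.18×79.9 = 168561 J > q₁, so all ice melts.
Energy balance: 504.7×4.18×(79.9 − T) = 10429 + 28.7×4.18×(T − 0)
2109.646(79.9 − T) = 10429 + 119.966 T
168561 − 10429 = 2229.612 T
T = 158132 / 2229.612 = 70.92 °C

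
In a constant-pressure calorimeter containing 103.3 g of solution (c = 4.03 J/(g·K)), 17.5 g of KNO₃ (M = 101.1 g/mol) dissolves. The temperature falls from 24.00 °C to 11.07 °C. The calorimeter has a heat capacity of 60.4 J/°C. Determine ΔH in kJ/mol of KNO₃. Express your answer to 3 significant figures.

ΔH = 35.6 kJ/mol

|ΔT| = |11.07 − 24.00| = 12.93 °C
|q_surr| = (103.3 × 4.03 + 60.4) × 12.93 = 476.699 × 12.93 = 6164 J
n(KNO₃) = 17.5 / 101.1 = 0.1731 mol
Temperature fell, so q_rxn = +|q_surr| = 6.164 kJ
ΔH = q_rxn / n = 35.61 kJ/mol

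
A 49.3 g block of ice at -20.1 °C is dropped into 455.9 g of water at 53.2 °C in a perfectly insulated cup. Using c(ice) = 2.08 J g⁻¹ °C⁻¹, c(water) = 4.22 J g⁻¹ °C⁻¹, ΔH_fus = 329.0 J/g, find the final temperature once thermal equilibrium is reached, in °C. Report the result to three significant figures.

T_f = 39.4 °C

Heat to bring ice to 0 °C and melt it: q₁ = 49.3×2.08×20.1 + 49.3×329.0 = 18281 J
Heat the water can supply cooling to 0 °C: 455.9×4.22×53.2 = 102351 J > q₁, so all ice melts.
Energy balance: 455.9×4.22×(53.2 − T) = 18281 + 49.3×4.22×(T − 0)
1923.898(53.2 − T) = 18281 + 208.046 T
102351 − 18281 = 2131.944 T
T = 84070 / 2131.944 = 39.43 °C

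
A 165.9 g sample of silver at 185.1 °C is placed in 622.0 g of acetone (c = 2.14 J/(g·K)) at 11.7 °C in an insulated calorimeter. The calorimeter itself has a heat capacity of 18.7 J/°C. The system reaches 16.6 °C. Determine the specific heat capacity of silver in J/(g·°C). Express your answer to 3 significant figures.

q_gained = (622.0 × 2.14 + 18.7) × (16.6 − 11.7) = 6614 J
q_lost = 165.9 × c × (185.1 − 16.6) = 27954.15 c
Set equal: c = 6614 / 27954.15 = 0.237 J/(g·°C)

c = 0.237 J/(g·°C)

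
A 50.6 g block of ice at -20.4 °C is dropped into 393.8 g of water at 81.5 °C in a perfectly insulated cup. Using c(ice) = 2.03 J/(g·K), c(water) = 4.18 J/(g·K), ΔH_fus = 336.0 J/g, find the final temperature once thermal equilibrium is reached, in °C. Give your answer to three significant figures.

Heat to bring ice to 0 °C and melt it: q₁ = 50.6×2.03×20.4 + 50.6×336.0 = 19097 J
Heat the water can supply cooling to 0 °C: 393.8×4.18×81.5 = 134156 J > q₁, so all ice melts.
Energy balance: 393.8×4.18×(81.5 − T) = 19097 + 50.6×4.18×(T − 0)
1646.084(81.5 − T) = 19097 + 211.508 T
134156 − 19097 = 1857.592 T
T = 115059 / 1857.592 = 61.94 °C

T_f = 61.9 °C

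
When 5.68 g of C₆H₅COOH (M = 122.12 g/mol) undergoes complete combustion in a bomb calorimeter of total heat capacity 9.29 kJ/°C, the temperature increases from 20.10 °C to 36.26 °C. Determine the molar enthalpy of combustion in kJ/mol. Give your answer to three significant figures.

ΔH = -3230 kJ/mol

ΔT = 36.26 − 20.10 = 16.16 °C
q_cal = C_cal × ΔT = 9.29 × 16.16 = 150.1264 kJ
n = 5.68 / 122.12 = 0.04651 mol
q_rxn = −q_cal = -150.1264 kJ
ΔH = -150.1264 / 0.04651 = -3228 kJ/mol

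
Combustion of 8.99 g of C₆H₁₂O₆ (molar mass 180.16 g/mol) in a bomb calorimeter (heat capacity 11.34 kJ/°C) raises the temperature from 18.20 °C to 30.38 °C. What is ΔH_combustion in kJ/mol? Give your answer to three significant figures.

ΔT = 30.38 − 18.20 = 12.18 °C
q_cal = C_cal × ΔT = 11.34 × 12.18 = 138.1212 kJ
n = 8.99 / 180.16 = 0.04990 mol
q_rxn = −q_cal = -138.1212 kJ
ΔH = -138.1212 / 0.04990 = -2768 kJ/mol

ΔH = -2770 kJ/mol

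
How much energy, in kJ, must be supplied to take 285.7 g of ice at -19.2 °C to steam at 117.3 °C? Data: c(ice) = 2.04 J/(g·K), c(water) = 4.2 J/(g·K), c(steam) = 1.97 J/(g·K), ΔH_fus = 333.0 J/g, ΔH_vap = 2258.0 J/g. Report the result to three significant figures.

q = 881 kJ

q1 (heat ice -19.2→0.0 °C): 285.7 × 2.04 × 19.2 = 11190 J
q2 (melt at 0 °C): 285.7 × 333.0 = 95138 J
q3 (heat water 0.0→100.0 °C): 285.7 × 4.2 × 100.0 = 119994 J
q4 (vaporize at 100 °C): 285.7 × 2258.0 = 645111 J
q5 (heat steam 100.0→117.3 °C): 285.7 × 1.97 × 17.3 = 9737 J
Total: 11190 + 95138 + 119994 + 645111 + 9737 = 881170 J = 881 kJ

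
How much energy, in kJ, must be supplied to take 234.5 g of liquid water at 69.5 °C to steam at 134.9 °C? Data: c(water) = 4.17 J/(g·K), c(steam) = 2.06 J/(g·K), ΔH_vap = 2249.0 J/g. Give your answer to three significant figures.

q = 574 kJ

q1 (heat water 69.5→100.0 °C): 234.5 × 4.17 × 30.5 = 29825 J
q2 (vaporize at 100 °C): 234.5 × 2249.0 = 527391 J
q3 (heat steam 100.0→134.9 °C): 234.5 × 2.06 × 34.9 = 16859 J
Total: 29825 + 527391 + 16859 = 574075 J = 574 kJ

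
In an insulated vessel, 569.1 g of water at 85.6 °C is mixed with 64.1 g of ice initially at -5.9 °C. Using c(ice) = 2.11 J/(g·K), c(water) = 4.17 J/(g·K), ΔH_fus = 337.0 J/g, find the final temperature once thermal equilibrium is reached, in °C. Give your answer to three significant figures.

Heat to bring ice to 0 °C and melt it: q₁ = 64.1×2.11×5.9 + 64.1×337.0 = 22400 J
Heat the water can supply cooling to 0 °C: 569.1×4.17×85.6 = 203141 J > q₁, so all ice melts.
Energy balance: 569.1×4.17×(85.6 − T) = 22400 + 64.1×4.17×(T − 0)
2373.147(85.6 − T) = 22400 + 267.297 T
203141 − 22400 = 2640.444 T
T = 180741 / 2640.444 = 68.45 °C

T_f = 68.5 °C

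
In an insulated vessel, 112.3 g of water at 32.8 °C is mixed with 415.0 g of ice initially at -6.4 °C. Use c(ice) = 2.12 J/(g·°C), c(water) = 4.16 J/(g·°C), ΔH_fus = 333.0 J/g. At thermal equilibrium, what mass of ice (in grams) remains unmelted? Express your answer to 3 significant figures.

m_ice remaining = 386 g

Heat to warm all ice to 0 °C: 415.0×2.12×6.4 = 5630.7 J
Heat released by water cooling to 0 °C: 112.3×4.16×32.8 = 15323 J
15323 J < 5630.7 + 415.0×333.0 = 143825.7 J, so not all ice melts; final T = 0 °C.
Heat left for melting: 15323 − 5630.7 = 9692.3 J
Mass melted = 9692.3 / 333.0 = 29.11 g
Ice remaining = 415.0 − 29.11 = 385.89 g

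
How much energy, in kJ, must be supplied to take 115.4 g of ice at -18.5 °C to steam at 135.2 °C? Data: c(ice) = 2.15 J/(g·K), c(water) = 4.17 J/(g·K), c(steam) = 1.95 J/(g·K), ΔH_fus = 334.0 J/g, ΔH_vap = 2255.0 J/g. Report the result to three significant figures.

q = 359 kJ

q1 (heat ice -18.5→0.0 °C): 115.4 × 2.15 × 18.5 = 4590 J
q2 (melt at 0 °C): 115.4 × 334.0 = 38544 J
q3 (heat water 0.0→100.0 °C): 115.4 × 4.17 × 100.0 = 48122 J
q4 (vaporize at 100 °C): 115.4 × 2255.0 = 260227 J
q5 (heat steam 100.0→135.2 °C): 115.4 × 1.95 × 35.2 = 7921 J
Total: 4590 + 38544 + 48122 + 260227 + 7921 = 359404 J = 359 kJ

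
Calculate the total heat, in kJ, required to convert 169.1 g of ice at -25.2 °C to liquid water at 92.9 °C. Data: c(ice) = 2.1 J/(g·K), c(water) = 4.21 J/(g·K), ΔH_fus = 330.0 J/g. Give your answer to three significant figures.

q = 131 kJ

q1 (heat ice -25.2→0.0 °C): 169.1 × 2.1 × 25.2 = 8949 J
q2 (melt at 0 °C): 169.1 × 330.0 = 55803 J
q3 (heat water 0.0→92.9 °C): 169.1 × 4.21 × 92.9 = 66137 J
Total: 8949 + 55803 + 66137 = 130889 J = 131 kJ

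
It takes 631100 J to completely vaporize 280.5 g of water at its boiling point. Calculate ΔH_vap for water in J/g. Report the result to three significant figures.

ΔH_vap = 2250 J/g

ΔH_vap = q / m = 631100 / 280.5 = 2250 J/g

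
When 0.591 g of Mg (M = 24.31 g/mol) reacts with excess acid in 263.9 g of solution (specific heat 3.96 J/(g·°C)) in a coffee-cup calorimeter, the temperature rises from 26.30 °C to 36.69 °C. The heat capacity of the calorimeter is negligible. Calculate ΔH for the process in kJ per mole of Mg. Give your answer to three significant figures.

ΔH = -447 kJ/mol

|ΔT| = |36.69 − 26.30| = 10.39 °C
|q_surr| = (263.9 × 3.96) × 10.39 = 1045.044 × 10.39 = 10860 J
n(Mg) = 0.591 / 24.31 = 0.02431 mol
Temperature rose, so q_rxn = −|q_surr| = -10.86 kJ
ΔH = q_rxn / n = -446.7 kJ/mol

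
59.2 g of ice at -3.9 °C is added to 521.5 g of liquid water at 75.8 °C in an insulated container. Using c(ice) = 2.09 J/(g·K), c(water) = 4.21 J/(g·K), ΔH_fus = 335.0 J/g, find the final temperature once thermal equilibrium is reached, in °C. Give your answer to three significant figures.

T_f = 59.8 °C

Heat to bring ice to 0 °C and melt it: q₁ = 59.2×2.09×3.9 + 59.2×335.0 = 20315 J
Heat the water can supply cooling to 0 °C: 521.5×4.21×75.8 = 166420 J > q₁, so all ice melts.
Energy balance: 521.5×4.21×(75.8 − T) = 20315 + 59.2×4.21×(T − 0)
2195.515(75.8 − T) = 20315 + 249.232 T
166420 − 20315 = 2444.747 T
T = 146105 / 2444.747 = 59.76 °C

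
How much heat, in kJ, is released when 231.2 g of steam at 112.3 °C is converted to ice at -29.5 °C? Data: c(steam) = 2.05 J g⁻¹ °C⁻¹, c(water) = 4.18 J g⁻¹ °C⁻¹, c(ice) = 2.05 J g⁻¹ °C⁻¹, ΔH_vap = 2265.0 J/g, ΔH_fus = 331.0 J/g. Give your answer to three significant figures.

q1 (cool steam 112.3→100 °C): 231.2 × 2.05 × 12.3 = 5830 J
q2 (condense at 100 °C): 231.2 × 2265.0 = 523668 J
q3 (cool water 100→0 °C): 231.2 × 4.18 × 100.0 = 96642 J
q4 (freeze at 0 °C): 231.2 × 331.0 = 76527 J
q5 (cool ice 0→-29.5 °C): 231.2 × 2.05 × 29.5 = 13982 J
Total: 5830 + 523668 + 96642 + 76527 + 13982 = 716649 J = 717 kJ

q = 717 kJ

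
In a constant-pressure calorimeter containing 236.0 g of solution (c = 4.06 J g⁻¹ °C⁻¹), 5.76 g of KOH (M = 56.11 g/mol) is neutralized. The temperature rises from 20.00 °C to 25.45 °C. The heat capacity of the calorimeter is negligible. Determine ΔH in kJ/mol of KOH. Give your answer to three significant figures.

|ΔT| = |25.45 − 20.00| = 5.45 °C
|q_surr| = (236.0 × 4.06) × 5.45 = 958.16 × 5.45 = 5222.0 J
n(KOH) = 5.76 / 56.11 = 0.10266 mol
Temperature rose, so q_rxn = −|q_surr| = -5.2220 kJ
ΔH = q_rxn / n = -50.87 kJ/mol

ΔH = -50.9 kJ/mol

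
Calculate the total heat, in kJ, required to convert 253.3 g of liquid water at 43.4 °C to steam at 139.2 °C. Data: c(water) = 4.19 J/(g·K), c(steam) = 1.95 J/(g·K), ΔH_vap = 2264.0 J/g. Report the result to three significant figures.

q = 653 kJ

q1 (heat water 43.4→100.0 °C): 253.3 × 4.19 × 56.6 = 60071 J
q2 (vaporize at 100 °C): 253.3 × 2264.0 = 573471 J
q3 (heat steam 100.0→139.2 °C): 253.3 × 1.95 × 39.2 = 19362 J
Total: 60071 + 573471 + 19362 = 652904 J = 653 kJ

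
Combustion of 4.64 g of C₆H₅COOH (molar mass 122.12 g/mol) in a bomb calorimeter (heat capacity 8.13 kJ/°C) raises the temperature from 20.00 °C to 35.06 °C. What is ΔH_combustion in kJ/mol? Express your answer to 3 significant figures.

ΔH = -3220 kJ/mol

ΔT = 35.06 − 20.00 = 15.06 °C
q_cal = C_cal × ΔT = 8.13 × 15.06 = 122.4378 kJ
n = 4.64 / 122.12 = 0.03800 mol
q_rxn = −q_cal = -122.4378 kJ
ΔH = -122.4378 / 0.03800 = -3222 kJ/mol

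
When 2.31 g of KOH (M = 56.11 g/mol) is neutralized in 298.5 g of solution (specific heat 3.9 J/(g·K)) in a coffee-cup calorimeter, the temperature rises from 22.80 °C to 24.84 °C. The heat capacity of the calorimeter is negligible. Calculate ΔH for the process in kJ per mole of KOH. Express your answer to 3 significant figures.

ΔH = -57.7 kJ/mol

|ΔT| = |24.84 − 22.80| = 2.04 °C
|q_surr| = (298.5 × 3.9) × 2.04 = 1164.15 × 2.04 = 2375 J
n(KOH) = 2.31 / 56.11 = 0.04117 mol
Temperature rose, so q_rxn = −|q_surr| = -2.375 kJ
ΔH = q_rxn / n = -57.69 kJ/mol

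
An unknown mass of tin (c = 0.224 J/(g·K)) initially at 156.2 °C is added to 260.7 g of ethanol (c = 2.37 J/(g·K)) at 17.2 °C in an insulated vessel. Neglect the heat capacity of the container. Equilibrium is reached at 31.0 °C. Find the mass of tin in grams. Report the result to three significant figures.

m = 304 g

q_gained = (260.7 × 2.37) × (31.0 − 17.2) = 8526 J
q_lost = m × 0.224 × (156.2 − 31.0) = 28.0448 m
m = 8526 / 28.0448 = 304 g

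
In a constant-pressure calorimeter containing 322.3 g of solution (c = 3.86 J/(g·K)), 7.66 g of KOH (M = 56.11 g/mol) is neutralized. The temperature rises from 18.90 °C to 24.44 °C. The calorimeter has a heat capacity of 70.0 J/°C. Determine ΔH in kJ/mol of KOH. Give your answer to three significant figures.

ΔH = -53.3 kJ/mol

|ΔT| = |24.44 − 18.90| = 5.54 °C
|q_surr| = (322.3 × 3.86 + 70.0) × 5.54 = 1314.078 × 5.54 = 7280 J
n(KOH) = 7.66 / 56.11 = 0.1365 mol
Temperature rose, so q_rxn = −|q_surr| = -7.280 kJ
ΔH = q_rxn / n = -53.33 kJ/mol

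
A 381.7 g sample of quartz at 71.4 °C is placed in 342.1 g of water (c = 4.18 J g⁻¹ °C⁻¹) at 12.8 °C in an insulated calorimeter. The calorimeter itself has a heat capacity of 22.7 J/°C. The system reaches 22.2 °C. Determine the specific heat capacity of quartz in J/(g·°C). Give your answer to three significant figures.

c = 0.727 J/(g·°C)

q_gained = (342.1 × 4.18 + 22.7) × (22.2 − 12.8) = 13660 J
q_lost = 381.7 × c × (71.4 − 22.2) = 18779.64 c
Set equal: c = 13660 / 18779.64 = 0.727 J/(g·°C)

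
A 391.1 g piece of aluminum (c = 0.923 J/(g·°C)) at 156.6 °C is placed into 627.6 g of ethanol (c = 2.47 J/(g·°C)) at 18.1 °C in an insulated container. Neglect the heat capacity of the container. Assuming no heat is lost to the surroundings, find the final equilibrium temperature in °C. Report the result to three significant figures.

T_f = 44.3 °C

Heat lost by aluminum = heat gained by ethanol.
(391.1)(0.923)(156.6 − T) = (627.6)(2.47)(T − 18.1)
360.9853 (156.6 − T) = 1550.172 (T − 18.1)
56530 − 360.9853 T = 1550.172 T − 28058
84588 = 1911.1573 T
T = 44.26 °C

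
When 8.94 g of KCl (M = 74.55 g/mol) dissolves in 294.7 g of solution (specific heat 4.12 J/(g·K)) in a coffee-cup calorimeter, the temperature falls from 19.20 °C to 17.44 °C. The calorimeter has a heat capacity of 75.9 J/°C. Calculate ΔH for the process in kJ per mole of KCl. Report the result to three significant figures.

ΔH = 18.9 kJ/mol

|ΔT| = |17.44 − 19.20| = 1.76 °C
|q_surr| = (294.7 × 4.12 + 75.9) × 1.76 = 1290.064 × 1.76 = 2271 J
n(KCl) = 8.94 / 74.55 = 0.1199 mol
Temperature fell, so q_rxn = +|q_surr| = 2.271 kJ
ΔH = q_rxn / n = 18.94 kJ/mol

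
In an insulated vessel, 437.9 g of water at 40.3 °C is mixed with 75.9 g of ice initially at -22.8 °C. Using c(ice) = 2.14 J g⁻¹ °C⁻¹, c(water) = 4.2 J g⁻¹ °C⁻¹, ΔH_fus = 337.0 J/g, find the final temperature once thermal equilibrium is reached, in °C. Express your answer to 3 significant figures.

T_f = 20.8 °C

Heat to bring ice to 0 °C and melt it: q₁ = 75.9×2.14×22.8 + 75.9×337.0 = 29282 J
Heat the water can supply cooling to 0 °C: 437.9×4.2×40.3 = 74119.0 J > q₁, so all ice melts.
Energy balance: 437.9×4.2×(40.3 − T) = 29282 + 75.9×4.2×(T − 0)
1839.18(40.3 − T) = 29282 + 318.78 T
74119.0 − 29282 = 2157.96 T
T = 44837.0 / 2157.96 = 20.78 °C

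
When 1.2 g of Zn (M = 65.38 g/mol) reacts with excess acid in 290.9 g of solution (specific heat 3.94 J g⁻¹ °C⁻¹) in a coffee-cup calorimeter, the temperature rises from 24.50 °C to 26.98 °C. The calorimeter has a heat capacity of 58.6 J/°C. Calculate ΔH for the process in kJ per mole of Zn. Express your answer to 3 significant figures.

ΔH = -163 kJ/mol

|ΔT| = |26.98 − 24.50| = 2.48 °C
|q_surr| = (290.9 × 3.94 + 58.6) × 2.48 = 1204.746 × 2.48 = 2988 J
n(Zn) = 1.2 / 65.38 = 0.01835 mol
Temperature rose, so q_rxn = −|q_surr| = -2.988 kJ
ΔH = q_rxn / n = -162.8 kJ/mol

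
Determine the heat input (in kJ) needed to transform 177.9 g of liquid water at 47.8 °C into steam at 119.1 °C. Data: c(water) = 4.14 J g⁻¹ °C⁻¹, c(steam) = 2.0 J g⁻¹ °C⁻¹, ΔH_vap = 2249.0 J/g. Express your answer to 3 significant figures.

q1 (heat water 47.8→100.0 °C): 177.9 × 4.14 × 52.2 = 38446 J
q2 (vaporize at 100 °C): 177.9 × 2249.0 = 400097 J
q3 (heat steam 100.0→119.1 °C): 177.9 × 2.0 × 19.1 = 6796 J
Total: 38446 + 400097 + 6796 = 445339 J = 445 kJ

q = 445 kJ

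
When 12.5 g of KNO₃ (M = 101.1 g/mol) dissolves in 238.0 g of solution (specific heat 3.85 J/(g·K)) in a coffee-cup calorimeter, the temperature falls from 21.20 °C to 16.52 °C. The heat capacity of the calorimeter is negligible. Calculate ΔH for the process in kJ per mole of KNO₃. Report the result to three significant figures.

ΔH = 34.7 kJ/mol

|ΔT| = |16.52 − 21.20| = 4.68 °C
|q_surr| = (238.0 × 3.85) × 4.68 = 916.3 × 4.68 = 4288 J
n(KNO₃) = 12.5 / 101.1 = 0.1236 mol
Temperature fell, so q_rxn = +|q_surr| = 4.288 kJ
ΔH = q_rxn / n = 34.69 kJ/mol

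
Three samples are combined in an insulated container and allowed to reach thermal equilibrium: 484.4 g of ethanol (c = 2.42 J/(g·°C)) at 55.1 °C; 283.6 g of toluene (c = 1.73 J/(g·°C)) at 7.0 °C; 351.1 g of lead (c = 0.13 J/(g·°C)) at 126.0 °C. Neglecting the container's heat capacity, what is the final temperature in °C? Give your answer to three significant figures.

T_f = 43.2 °C

Σ mᵢcᵢ(T − Tᵢ) = 0  ⇒  T = Σ mᵢcᵢTᵢ / Σ mᵢcᵢ
Σ mᵢcᵢ = 484.4×2.42 + 283.6×1.73 + 351.1×0.13 = 1708.519
Σ mᵢcᵢTᵢ = 1172.248×55.1 + 490.628×7.0 + 45.643×126.0 = 73776
T = 73776 / 1708.519 = 43.18 °C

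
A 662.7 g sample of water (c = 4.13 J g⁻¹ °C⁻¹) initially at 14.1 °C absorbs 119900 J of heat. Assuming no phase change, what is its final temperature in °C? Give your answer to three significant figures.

ΔT = q / (m c) = 119900 / (662.7 × 4.13) = 43.81 °C
T_f = 14.1 + 43.81 = 57.91 °C

T_f = 57.9 °C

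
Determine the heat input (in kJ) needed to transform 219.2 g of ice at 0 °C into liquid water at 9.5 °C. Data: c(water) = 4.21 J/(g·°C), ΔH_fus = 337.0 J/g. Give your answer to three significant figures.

q = 82.6 kJ

q1 (melt at 0 °C): 219.2 × 337.0 = 73870 J
q2 (heat water 0.0→9.5 °C): 219.2 × 4.21 × 9.5 = 8767 J
Total: 73870 + 8767 = 82637 J = 82.6 kJ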